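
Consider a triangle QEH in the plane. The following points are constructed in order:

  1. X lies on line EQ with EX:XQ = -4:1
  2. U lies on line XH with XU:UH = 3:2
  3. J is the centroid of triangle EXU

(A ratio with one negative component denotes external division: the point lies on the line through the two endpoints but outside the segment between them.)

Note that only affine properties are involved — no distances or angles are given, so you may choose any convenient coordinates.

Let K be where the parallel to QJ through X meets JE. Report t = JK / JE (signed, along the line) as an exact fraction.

Choose coordinates Q = (0, 0), E = (1, 0), H = (0, 1).
1. X lies on line EQ with EX:XQ = -4:1 ⇒ X = (-1/3, 0)
2. U lies on line XH with XU:UH = 3:2 ⇒ U = (-2/15, 3/5)
3. J is the centroid of triangle EXU ⇒ J = (8/45, 1/5)
through X parallel to QJ: direction (8/45, 1/5); meets JE at K = (-13/135, 4/15)
K = J + t·(E−J) with t = -1/3

t = -1/3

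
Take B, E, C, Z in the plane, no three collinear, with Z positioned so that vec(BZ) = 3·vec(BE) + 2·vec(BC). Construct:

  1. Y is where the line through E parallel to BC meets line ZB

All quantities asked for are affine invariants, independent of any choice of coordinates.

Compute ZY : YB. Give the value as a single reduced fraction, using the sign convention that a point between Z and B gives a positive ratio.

ZY:YB = 2

Choose coordinates B = (0, 0), E = (1, 0), C = (0, 1), Z = (3, 2).
1. Y is where the line through E parallel to BC meets line ZB ⇒ Y = (1, 2/3)
Y = Z + t·(B−Z) with t = 2/3, so ZY:YB = t:(1−t) = 2/3:1/3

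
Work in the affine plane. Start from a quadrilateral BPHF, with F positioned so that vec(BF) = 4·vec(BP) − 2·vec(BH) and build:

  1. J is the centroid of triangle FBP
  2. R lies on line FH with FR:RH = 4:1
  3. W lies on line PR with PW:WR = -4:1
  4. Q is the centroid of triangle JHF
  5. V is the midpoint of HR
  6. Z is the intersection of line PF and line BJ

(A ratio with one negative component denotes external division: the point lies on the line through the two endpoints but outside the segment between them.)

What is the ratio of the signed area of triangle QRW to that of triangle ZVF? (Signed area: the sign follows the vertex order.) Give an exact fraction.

[QRW]:[ZVF] = 44/243

Set B = (0, 0), P = (1, 0), H = (0, 1), F = (4, -2); any affine frame gives the same invariant.
1. J is the centroid of triangle FBP ⇒ J = (5/3, -2/3)
2. R lies on line FH with FR:RH = 4:1 ⇒ R = (4/5, 2/5)
3. W lies on line PR with PW:WR = -4:1 ⇒ W = (11/15, 8/15)
4. Q is the centroid of triangle JHF ⇒ Q = (17/9, -5/9)
5. V is the midpoint of HR ⇒ V = (2/5, 7/10)
6. Z is the intersection of line PF and line BJ ⇒ Z = (5/2, -1)
2·[QRW] = -11/135, 2·[ZVF] = -9/20
[QRW]:[ZVF] = -11/135:-9/20 = 44/243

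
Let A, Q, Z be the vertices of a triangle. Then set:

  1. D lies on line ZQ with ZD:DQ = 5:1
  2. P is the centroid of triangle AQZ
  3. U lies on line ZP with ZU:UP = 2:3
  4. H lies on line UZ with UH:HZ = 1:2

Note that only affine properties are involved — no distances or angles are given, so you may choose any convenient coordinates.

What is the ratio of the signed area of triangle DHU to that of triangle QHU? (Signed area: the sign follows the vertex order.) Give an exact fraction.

Assign A = (0, 0), Q = (1, 0), Z = (0, 1) — the answer is frame-independent, so this choice is without loss of generality.
1. D lies on line ZQ with ZD:DQ = 5:1 ⇒ D = (5/6, 1/6)
2. P is the centroid of triangle AQZ ⇒ P = (1/3, 1/3)
3. U lies on line ZP with ZU:UP = 2:3 ⇒ U = (2/15, 11/15)
4. H lies on line UZ with UH:HZ = 1:2 ⇒ H = (4/45, 37/45)
2·[DHU] = 1/27, 2·[QHU] = 2/45
[DHU]:[QHU] = 1/27:2/45 = 5/6

[DHU]:[QHU] = 5/6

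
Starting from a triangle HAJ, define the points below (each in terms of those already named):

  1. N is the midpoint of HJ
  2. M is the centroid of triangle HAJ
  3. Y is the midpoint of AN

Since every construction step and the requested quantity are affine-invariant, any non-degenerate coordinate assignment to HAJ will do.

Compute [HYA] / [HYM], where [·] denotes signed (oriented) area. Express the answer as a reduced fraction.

Work in coordinates with H = (0, 0), A = (1, 0), J = (0, 1).
1. N is the midpoint of HJ ⇒ N = (0, 1/2)
2. M is the centroid of triangle HAJ ⇒ M = (1/3, 1/3)
3. Y is the midpoint of AN ⇒ Y = (1/2, 1/4)
2·[HYA] = -1/4, 2·[HYM] = 1/12
[HYA]:[HYM] = -1/4:1/12 = -3

[HYA]:[HYM] = -3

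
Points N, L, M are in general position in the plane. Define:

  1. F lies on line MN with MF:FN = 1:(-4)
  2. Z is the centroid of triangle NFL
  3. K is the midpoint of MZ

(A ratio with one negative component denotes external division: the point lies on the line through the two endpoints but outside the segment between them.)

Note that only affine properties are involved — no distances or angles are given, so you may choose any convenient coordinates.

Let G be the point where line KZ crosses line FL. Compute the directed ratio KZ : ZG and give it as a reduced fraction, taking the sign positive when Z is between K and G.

Assign N = (0, 0), L = (1, 0), M = (0, 1) — the answer is frame-independent, so this choice is without loss of generality.
1. F lies on line MN with MF:FN = 1:(-4) ⇒ F = (0, 4/3)
2. Z is the centroid of triangle NFL ⇒ Z = (1/3, 4/9)
3. K is the midpoint of MZ ⇒ K = (1/6, 13/18)
line KZ meets FL at G = (-1, 8/3)
Z = K + t·(G−K) with t = -1/7, so KZ:ZG = -1/7:8/7

KZ:ZG = -1/8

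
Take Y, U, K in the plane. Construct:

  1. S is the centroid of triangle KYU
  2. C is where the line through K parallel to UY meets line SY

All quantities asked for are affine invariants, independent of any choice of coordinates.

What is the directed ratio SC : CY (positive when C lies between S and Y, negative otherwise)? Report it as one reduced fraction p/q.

Set Y = (0, 0), U = (1, 0), K = (0, 1); any affine frame gives the same invariant.
1. S is the centroid of triangle KYU ⇒ S = (1/3, 1/3)
2. C is where the line through K parallel to UY meets line SY ⇒ C = (1, 1)
C = S + t·(Y−S) with t = -2, so SC:CY = t:(1−t) = -2:3

SC:CY = -2/3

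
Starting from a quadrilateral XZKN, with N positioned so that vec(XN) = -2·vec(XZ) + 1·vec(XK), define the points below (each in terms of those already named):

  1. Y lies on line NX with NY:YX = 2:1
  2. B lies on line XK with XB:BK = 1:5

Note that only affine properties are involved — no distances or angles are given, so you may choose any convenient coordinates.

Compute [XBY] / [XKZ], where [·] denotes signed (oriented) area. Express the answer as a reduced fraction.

Work in coordinates with X = (0, 0), Z = (1, 0), K = (0, 1), N = (-2, 1).
1. Y lies on line NX with NY:YX = 2:1 ⇒ Y = (-2/3, 1/3)
2. B lies on line XK with XB:BK = 1:5 ⇒ B = (0, 1/6)
2·[XBY] = 1/9, 2·[XKZ] = -1
[XBY]:[XKZ] = 1/9:-1 = -1/9

[XBY]:[XKZ] = -1/9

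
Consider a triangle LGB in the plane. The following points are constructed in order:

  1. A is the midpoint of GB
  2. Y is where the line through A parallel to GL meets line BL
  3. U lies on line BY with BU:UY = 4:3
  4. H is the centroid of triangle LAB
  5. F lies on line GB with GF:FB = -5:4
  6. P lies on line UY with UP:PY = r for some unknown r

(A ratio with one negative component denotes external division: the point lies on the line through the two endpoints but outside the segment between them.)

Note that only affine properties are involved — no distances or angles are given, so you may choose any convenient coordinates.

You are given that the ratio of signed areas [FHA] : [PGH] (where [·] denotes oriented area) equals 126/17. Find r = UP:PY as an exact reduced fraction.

Work in coordinates with L = (0, 0), G = (1, 0), B = (0, 1).
1. A is the midpoint of GB ⇒ A = (1/2, 1/2)
2. Y is where the line through A parallel to GL meets line BL ⇒ Y = (0, 1/2)
3. U lies on line BY with BU:UY = 4:3 ⇒ U = (0, 5/7)
4. H is the centroid of triangle LAB ⇒ H = (1/6, 1/2)
5. F lies on line GB with GF:FB = -5:4 ⇒ F = (-4, 5)
6. With UP:PY = r, write λ = r/(r+1) so P = U + λ·(Y−U); P is affine-linear in λ
Every point depending on P is an affine combination of P and λ-independent points, so each such coordinate is linear in λ; the λ² term in each signed area is a multiple of (Y−U)×(Y−U) = 0, so 2·[FHA] and 2·[PGH] are each linear in λ. Evaluating at λ=0 and λ=1:
  2·[FHA] = 3/2,   2·[PGH] = 5/28·λ − 2/21
So [FHA]:[PGH] = (3/2) / (5/28·λ − 2/21). Setting this equal to 126/17:
  3/2 = 126/17·(5/28·λ − 2/21)  ⇒  λ = 5/3
Then r = λ/(1−λ) = (5/3)/(-2/3) = -5/2. Check: with r = -5/2, P = (0, 5/14) and [FHA]:[PGH] = 126/17 as required.

r = -5/2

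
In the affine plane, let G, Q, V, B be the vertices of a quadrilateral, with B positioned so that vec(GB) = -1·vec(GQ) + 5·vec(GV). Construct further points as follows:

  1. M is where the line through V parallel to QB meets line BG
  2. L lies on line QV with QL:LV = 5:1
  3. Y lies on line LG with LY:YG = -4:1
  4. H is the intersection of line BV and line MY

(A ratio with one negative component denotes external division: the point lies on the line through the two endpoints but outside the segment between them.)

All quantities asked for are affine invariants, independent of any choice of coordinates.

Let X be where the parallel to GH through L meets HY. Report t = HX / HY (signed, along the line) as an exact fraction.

Assign G = (0, 0), Q = (1, 0), V = (0, 1), B = (-1, 5) — the answer is frame-independent, so this choice is without loss of generality.
1. M is where the line through V parallel to QB meets line BG ⇒ M = (-2/5, 2)
2. L lies on line QV with QL:LV = 5:1 ⇒ L = (1/6, 5/6)
3. Y lies on line LG with LY:YG = -4:1 ⇒ Y = (-1/18, -5/18)
4. H is the intersection of line BV and line MY ⇒ H = (-17/27, 95/27)
through L parallel to GH: direction (-17/27, 95/27); meets HY at X = (-127/54, 805/54)
X = H + t·(Y−H) with t = -3

t = -3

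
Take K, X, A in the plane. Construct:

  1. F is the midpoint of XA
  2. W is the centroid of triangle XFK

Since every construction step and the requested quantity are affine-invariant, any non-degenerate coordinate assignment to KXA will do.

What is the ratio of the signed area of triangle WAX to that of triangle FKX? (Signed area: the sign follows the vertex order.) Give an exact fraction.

[WAX]:[FKX] = -2/3

Set K = (0, 0), X = (1, 0), A = (0, 1); any affine frame gives the same invariant.
1. F is the midpoint of XA ⇒ F = (1/2, 1/2)
2. W is the centroid of triangle XFK ⇒ W = (1/2, 1/6)
2·[WAX] = -1/3, 2·[FKX] = 1/2
[WAX]:[FKX] = -1/3:1/2 = -2/3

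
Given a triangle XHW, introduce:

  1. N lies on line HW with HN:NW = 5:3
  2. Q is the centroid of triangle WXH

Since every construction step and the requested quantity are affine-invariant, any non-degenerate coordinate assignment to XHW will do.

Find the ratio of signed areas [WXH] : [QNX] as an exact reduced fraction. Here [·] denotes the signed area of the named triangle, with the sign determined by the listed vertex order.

[WXH]:[QNX] = 12

Choose coordinates X = (0, 0), H = (1, 0), W = (0, 1).
1. N lies on line HW with HN:NW = 5:3 ⇒ N = (3/8, 5/8)
2. Q is the centroid of triangle WXH ⇒ Q = (1/3, 1/3)
2·[WXH] = 1, 2·[QNX] = 1/12
[WXH]:[QNX] = 1:1/12 = 12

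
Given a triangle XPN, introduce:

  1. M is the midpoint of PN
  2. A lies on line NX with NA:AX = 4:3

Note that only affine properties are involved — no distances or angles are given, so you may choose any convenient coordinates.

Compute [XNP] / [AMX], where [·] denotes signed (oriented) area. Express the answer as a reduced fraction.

[XNP]:[AMX] = 14/3

Assign X = (0, 0), P = (1, 0), N = (0, 1) — the answer is frame-independent, so this choice is without loss of generality.
1. M is the midpoint of PN ⇒ M = (1/2, 1/2)
2. A lies on line NX with NA:AX = 4:3 ⇒ A = (0, 3/7)
2·[XNP] = -1, 2·[AMX] = -3/14
[XNP]:[AMX] = -1:-3/14 = 14/3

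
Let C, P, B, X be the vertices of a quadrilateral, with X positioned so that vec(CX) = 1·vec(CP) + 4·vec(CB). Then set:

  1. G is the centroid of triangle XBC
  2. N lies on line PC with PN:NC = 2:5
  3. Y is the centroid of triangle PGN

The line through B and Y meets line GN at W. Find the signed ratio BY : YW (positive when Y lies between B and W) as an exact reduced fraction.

Work in coordinates with C = (0, 0), P = (1, 0), B = (0, 1), X = (1, 4).
1. G is the centroid of triangle XBC ⇒ G = (1/3, 5/3)
2. N lies on line PC with PN:NC = 2:5 ⇒ N = (5/7, 0)
3. Y is the centroid of triangle PGN ⇒ Y = (43/63, 5/9)
line BY meets GN at W = (731/1281, 115/183)
Y = B + t·(W−B) with t = 61/51, so BY:YW = 61/51:-10/51

BY:YW = -61/10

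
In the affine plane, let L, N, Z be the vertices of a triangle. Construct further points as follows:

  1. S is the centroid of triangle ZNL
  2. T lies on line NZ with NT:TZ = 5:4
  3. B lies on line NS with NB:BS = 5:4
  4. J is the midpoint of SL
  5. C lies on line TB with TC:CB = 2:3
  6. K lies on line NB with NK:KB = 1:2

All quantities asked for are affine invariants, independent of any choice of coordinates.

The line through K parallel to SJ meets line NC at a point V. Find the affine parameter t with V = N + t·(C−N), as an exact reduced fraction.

t = 5/24

Assign L = (0, 0), N = (1, 0), Z = (0, 1) — the answer is frame-independent, so this choice is without loss of generality.
1. S is the centroid of triangle ZNL ⇒ S = (1/3, 1/3)
2. T lies on line NZ with NT:TZ = 5:4 ⇒ T = (4/9, 5/9)
3. B lies on line NS with NB:BS = 5:4 ⇒ B = (17/27, 5/27)
4. J is the midpoint of SL ⇒ J = (1/6, 1/6)
5. C lies on line TB with TC:CB = 2:3 ⇒ C = (14/27, 11/27)
6. K lies on line NB with NK:KB = 1:2 ⇒ K = (71/81, 5/81)
through K parallel to SJ: direction (-1/6, -1/6); meets NC at V = (583/648, 55/648)
V = N + t·(C−N) with t = 5/24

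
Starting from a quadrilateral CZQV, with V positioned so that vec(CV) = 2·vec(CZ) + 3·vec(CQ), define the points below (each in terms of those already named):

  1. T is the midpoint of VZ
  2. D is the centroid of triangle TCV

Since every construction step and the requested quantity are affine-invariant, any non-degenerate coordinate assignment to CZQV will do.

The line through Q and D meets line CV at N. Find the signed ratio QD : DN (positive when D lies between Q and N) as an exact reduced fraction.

Choose coordinates C = (0, 0), Z = (1, 0), Q = (0, 1), V = (2, 3).
1. T is the midpoint of VZ ⇒ T = (3/2, 3/2)
2. D is the centroid of triangle TCV ⇒ D = (7/6, 3/2)
line QD meets CV at N = (14/15, 7/5)
D = Q + t·(N−Q) with t = 5/4, so QD:DN = 5/4:-1/4

QD:DN = -5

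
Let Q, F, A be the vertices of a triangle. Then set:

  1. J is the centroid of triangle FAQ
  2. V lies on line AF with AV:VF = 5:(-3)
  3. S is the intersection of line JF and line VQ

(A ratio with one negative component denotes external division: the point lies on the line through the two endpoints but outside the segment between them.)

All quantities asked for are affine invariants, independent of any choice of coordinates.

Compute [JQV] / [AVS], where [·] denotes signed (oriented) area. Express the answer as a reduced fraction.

[JQV]:[AVS] = -8/45

Work in coordinates with Q = (0, 0), F = (1, 0), A = (0, 1).
1. J is the centroid of triangle FAQ ⇒ J = (1/3, 1/3)
2. V lies on line AF with AV:VF = 5:(-3) ⇒ V = (5/2, -3/2)
3. S is the intersection of line JF and line VQ ⇒ S = (-5, 3)
2·[JQV] = 4/3, 2·[AVS] = -15/2
[JQV]:[AVS] = 4/3:-15/2 = -8/45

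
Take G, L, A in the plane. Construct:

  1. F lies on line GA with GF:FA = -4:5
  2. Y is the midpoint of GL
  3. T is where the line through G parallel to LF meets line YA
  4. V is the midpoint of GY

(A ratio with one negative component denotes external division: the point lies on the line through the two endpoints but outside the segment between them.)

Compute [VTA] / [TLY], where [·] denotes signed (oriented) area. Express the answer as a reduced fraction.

Work in coordinates with G = (0, 0), L = (1, 0), A = (0, 1).
1. F lies on line GA with GF:FA = -4:5 ⇒ F = (0, -4)
2. Y is the midpoint of GL ⇒ Y = (1/2, 0)
3. T is where the line through G parallel to LF meets line YA ⇒ T = (1/6, 2/3)
4. V is the midpoint of GY ⇒ V = (1/4, 0)
2·[VTA] = 1/12, 2·[TLY] = -1/3
[VTA]:[TLY] = 1/12:-1/3 = -1/4

[VTA]:[TLY] = -1/4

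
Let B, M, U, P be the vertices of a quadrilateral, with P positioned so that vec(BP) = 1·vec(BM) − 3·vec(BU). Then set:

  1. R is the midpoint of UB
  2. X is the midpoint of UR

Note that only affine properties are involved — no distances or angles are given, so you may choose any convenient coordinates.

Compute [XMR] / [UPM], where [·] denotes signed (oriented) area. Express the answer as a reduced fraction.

[XMR]:[UPM] = -1/12

Set B = (0, 0), M = (1, 0), U = (0, 1), P = (1, -3); any affine frame gives the same invariant.
1. R is the midpoint of UB ⇒ R = (0, 1/2)
2. X is the midpoint of UR ⇒ X = (0, 3/4)
2·[XMR] = -1/4, 2·[UPM] = 3
[XMR]:[UPM] = -1/4:3 = -1/12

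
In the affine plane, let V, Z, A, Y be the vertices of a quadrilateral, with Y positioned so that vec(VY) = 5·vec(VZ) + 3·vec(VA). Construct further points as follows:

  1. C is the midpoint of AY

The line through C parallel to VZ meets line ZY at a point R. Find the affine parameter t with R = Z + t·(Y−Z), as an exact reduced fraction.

Set V = (0, 0), Z = (1, 0), A = (0, 1), Y = (5, 3); any affine frame gives the same invariant.
1. C is the midpoint of AY ⇒ C = (5/2, 2)
through C parallel to VZ: direction (1, 0); meets ZY at R = (11/3, 2)
R = Z + t·(Y−Z) with t = 2/3

t = 2/3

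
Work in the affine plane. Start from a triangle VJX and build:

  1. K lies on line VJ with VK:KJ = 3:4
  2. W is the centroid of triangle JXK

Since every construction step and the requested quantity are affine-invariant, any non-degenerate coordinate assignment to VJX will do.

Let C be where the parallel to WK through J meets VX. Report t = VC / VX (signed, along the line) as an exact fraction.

Work in coordinates with V = (0, 0), J = (1, 0), X = (0, 1).
1. K lies on line VJ with VK:KJ = 3:4 ⇒ K = (3/7, 0)
2. W is the centroid of triangle JXK ⇒ W = (10/21, 1/3)
through J parallel to WK: direction (-1/21, -1/3); meets VX at C = (0, -7)
C = V + t·(X−V) with t = -7

t = -7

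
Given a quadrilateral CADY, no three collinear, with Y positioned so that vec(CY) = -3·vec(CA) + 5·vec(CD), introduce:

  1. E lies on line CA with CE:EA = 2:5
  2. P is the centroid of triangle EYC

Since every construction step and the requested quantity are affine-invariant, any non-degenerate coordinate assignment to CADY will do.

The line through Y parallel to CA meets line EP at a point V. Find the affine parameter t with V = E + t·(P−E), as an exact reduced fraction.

Work in coordinates with C = (0, 0), A = (1, 0), D = (0, 1), Y = (-3, 5).
1. E lies on line CA with CE:EA = 2:5 ⇒ E = (2/7, 0)
2. P is the centroid of triangle EYC ⇒ P = (-19/21, 5/3)
through Y parallel to CA: direction (1, 0); meets EP at V = (-23/7, 5)
V = E + t·(P−E) with t = 3

t = 3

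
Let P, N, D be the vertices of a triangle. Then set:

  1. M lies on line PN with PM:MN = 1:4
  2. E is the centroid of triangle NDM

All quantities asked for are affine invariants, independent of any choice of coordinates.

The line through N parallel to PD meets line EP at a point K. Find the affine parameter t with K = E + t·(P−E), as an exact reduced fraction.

t = -3/2

Assign P = (0, 0), N = (1, 0), D = (0, 1) — the answer is frame-independent, so this choice is without loss of generality.
1. M lies on line PN with PM:MN = 1:4 ⇒ M = (1/5, 0)
2. E is the centroid of triangle NDM ⇒ E = (2/5, 1/3)
through N parallel to PD: direction (0, 1); meets EP at K = (1, 5/6)
K = E + t·(P−E) with t = -3/2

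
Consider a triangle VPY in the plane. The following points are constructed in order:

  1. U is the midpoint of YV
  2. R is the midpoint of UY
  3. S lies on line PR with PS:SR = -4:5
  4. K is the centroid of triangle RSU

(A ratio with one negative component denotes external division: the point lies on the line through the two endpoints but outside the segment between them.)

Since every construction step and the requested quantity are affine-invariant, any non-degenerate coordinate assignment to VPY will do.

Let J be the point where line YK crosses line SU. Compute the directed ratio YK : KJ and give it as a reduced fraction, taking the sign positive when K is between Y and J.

YK:KJ = 5

Set V = (0, 0), P = (1, 0), Y = (0, 1); any affine frame gives the same invariant.
1. U is the midpoint of YV ⇒ U = (0, 1/2)
2. R is the midpoint of UY ⇒ R = (0, 3/4)
3. S lies on line PR with PS:SR = -4:5 ⇒ S = (5, -3)
4. K is the centroid of triangle RSU ⇒ K = (5/3, -7/12)
line YK meets SU at J = (2, -9/10)
K = Y + t·(J−Y) with t = 5/6, so YK:KJ = 5/6:1/6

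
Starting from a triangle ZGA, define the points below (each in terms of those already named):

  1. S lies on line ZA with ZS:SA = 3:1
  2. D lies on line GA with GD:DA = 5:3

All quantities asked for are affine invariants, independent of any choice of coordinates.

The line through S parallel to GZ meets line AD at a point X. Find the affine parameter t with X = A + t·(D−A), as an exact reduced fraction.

Choose coordinates Z = (0, 0), G = (1, 0), A = (0, 1).
1. S lies on line ZA with ZS:SA = 3:1 ⇒ S = (0, 3/4)
2. D lies on line GA with GD:DA = 5:3 ⇒ D = (3/8, 5/8)
through S parallel to GZ: direction (-1, 0); meets AD at X = (1/4, 3/4)
X = A + t·(D−A) with t = 2/3

t = 2/3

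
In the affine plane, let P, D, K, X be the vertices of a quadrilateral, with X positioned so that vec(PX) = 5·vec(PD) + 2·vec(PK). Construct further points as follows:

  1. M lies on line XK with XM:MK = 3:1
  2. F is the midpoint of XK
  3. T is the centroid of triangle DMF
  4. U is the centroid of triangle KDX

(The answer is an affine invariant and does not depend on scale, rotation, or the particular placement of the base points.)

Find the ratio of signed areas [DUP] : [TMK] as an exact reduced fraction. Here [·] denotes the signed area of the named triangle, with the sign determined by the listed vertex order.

[DUP]:[TMK] = 2

Choose coordinates P = (0, 0), D = (1, 0), K = (0, 1), X = (5, 2).
1. M lies on line XK with XM:MK = 3:1 ⇒ M = (5/4, 5/4)
2. F is the midpoint of XK ⇒ F = (5/2, 3/2)
3. T is the centroid of triangle DMF ⇒ T = (19/12, 11/12)
4. U is the centroid of triangle KDX ⇒ U = (2, 1)
2·[DUP] = 1, 2·[TMK] = 1/2
[DUP]:[TMK] = 1:1/2 = 2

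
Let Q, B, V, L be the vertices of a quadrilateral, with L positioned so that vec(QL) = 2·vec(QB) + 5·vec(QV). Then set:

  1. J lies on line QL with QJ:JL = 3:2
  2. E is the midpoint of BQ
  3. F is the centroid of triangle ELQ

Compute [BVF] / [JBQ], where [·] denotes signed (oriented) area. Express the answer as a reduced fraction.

[BVF]:[JBQ] = 1/2

Choose coordinates Q = (0, 0), B = (1, 0), V = (0, 1), L = (2, 5).
1. J lies on line QL with QJ:JL = 3:2 ⇒ J = (6/5, 3)
2. E is the midpoint of BQ ⇒ E = (1/2, 0)
3. F is the centroid of triangle ELQ ⇒ F = (5/6, 5/3)
2·[BVF] = -3/2, 2·[JBQ] = -3
[BVF]:[JBQ] = -3/2:-3 = 1/2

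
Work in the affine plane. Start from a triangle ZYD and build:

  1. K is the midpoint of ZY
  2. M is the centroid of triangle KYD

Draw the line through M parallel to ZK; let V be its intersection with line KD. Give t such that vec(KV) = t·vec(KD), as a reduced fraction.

t = 1/3

Choose coordinates Z = (0, 0), Y = (1, 0), D = (0, 1).
1. K is the midpoint of ZY ⇒ K = (1/2, 0)
2. M is the centroid of triangle KYD ⇒ M = (1/2, 1/3)
through M parallel to ZK: direction (1/2, 0); meets KD at V = (1/3, 1/3)
V = K + t·(D−K) with t = 1/3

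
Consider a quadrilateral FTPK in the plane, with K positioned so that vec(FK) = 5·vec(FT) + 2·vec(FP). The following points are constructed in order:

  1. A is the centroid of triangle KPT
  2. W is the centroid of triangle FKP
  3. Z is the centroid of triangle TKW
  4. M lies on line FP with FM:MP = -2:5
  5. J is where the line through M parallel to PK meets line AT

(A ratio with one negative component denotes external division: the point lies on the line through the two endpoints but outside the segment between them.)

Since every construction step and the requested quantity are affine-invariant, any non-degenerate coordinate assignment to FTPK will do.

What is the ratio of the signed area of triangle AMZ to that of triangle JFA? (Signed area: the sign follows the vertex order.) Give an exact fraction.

Choose coordinates F = (0, 0), T = (1, 0), P = (0, 1), K = (5, 2).
1. A is the centroid of triangle KPT ⇒ A = (2, 1)
2. W is the centroid of triangle FKP ⇒ W = (5/3, 1)
3. Z is the centroid of triangle TKW ⇒ Z = (23/9, 1)
4. M lies on line FP with FM:MP = -2:5 ⇒ M = (0, -2/3)
5. J is where the line through M parallel to PK meets line AT ⇒ J = (5/12, -7/12)
2·[AMZ] = 25/27, 2·[JFA] = -19/12
[AMZ]:[JFA] = 25/27:-19/12 = -100/171

[AMZ]:[JFA] = -100/171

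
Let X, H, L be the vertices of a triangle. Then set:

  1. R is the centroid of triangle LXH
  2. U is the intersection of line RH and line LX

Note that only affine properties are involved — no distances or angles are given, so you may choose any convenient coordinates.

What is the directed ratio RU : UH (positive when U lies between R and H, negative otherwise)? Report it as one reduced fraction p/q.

Work in coordinates with X = (0, 0), H = (1, 0), L = (0, 1).
1. R is the centroid of triangle LXH ⇒ R = (1/3, 1/3)
2. U is the intersection of line RH and line LX ⇒ U = (0, 1/2)
U = R + t·(H−R) with t = -1/2, so RU:UH = t:(1−t) = -1/2:3/2

RU:UH = -1/3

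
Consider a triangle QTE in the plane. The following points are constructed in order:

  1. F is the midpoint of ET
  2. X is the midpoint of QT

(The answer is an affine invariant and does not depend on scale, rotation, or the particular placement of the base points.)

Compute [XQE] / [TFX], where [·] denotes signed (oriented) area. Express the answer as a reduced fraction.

Assign Q = (0, 0), T = (1, 0), E = (0, 1) — the answer is frame-independent, so this choice is without loss of generality.
1. F is the midpoint of ET ⇒ F = (1/2, 1/2)
2. X is the midpoint of QT ⇒ X = (1/2, 0)
2·[XQE] = -1/2, 2·[TFX] = 1/4
[XQE]:[TFX] = -1/2:1/4 = -2

[XQE]:[TFX] = -2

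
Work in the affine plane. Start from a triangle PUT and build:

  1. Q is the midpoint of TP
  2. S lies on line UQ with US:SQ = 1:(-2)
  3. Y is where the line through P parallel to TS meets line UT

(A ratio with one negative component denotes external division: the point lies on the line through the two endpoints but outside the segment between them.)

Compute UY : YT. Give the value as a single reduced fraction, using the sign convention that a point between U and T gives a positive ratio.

UY:YT = -3/4

Choose coordinates P = (0, 0), U = (1, 0), T = (0, 1).
1. Q is the midpoint of TP ⇒ Q = (0, 1/2)
2. S lies on line UQ with US:SQ = 1:(-2) ⇒ S = (2, -1/2)
3. Y is where the line through P parallel to TS meets line UT ⇒ Y = (4, -3)
Y = U + t·(T−U) with t = -3, so UY:YT = t:(1−t) = -3:4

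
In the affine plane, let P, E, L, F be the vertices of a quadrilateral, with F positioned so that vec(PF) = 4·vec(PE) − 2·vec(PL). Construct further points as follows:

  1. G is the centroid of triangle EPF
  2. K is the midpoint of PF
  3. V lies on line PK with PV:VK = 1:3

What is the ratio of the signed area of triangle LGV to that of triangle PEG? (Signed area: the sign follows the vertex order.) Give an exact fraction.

Work in coordinates with P = (0, 0), E = (1, 0), L = (0, 1), F = (4, -2).
1. G is the centroid of triangle EPF ⇒ G = (5/3, -2/3)
2. K is the midpoint of PF ⇒ K = (2, -1)
3. V lies on line PK with PV:VK = 1:3 ⇒ V = (1/2, -1/4)
2·[LGV] = -5/4, 2·[PEG] = -2/3
[LGV]:[PEG] = -5/4:-2/3 = 15/8

[LGV]:[PEG] = 15/8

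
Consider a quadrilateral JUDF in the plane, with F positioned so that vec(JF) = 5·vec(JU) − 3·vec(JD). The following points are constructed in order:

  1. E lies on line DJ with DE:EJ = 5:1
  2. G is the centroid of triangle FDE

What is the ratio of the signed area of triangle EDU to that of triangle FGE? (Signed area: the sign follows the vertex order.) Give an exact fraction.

[EDU]:[FGE] = -3/5

Work in coordinates with J = (0, 0), U = (1, 0), D = (0, 1), F = (5, -3).
1. E lies on line DJ with DE:EJ = 5:1 ⇒ E = (0, 1/6)
2. G is the centroid of triangle FDE ⇒ G = (5/3, -11/18)
2·[EDU] = -5/6, 2·[FGE] = 25/18
[EDU]:[FGE] = -5/6:25/18 = -3/5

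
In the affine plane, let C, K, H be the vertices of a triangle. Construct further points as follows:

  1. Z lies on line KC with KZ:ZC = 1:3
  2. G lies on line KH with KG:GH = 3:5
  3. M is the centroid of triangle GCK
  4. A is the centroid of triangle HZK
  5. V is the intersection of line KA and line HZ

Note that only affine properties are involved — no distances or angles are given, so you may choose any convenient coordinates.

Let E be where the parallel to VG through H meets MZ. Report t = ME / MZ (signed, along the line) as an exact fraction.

t = -29

Work in coordinates with C = (0, 0), K = (1, 0), H = (0, 1).
1. Z lies on line KC with KZ:ZC = 1:3 ⇒ Z = (3/4, 0)
2. G lies on line KH with KG:GH = 3:5 ⇒ G = (5/8, 3/8)
3. M is the centroid of triangle GCK ⇒ M = (13/24, 1/8)
4. A is the centroid of triangle HZK ⇒ A = (7/12, 1/3)
5. V is the intersection of line KA and line HZ ⇒ V = (3/8, 1/2)
through H parallel to VG: direction (1/4, -1/8); meets MZ at E = (-11/2, 15/4)
E = M + t·(Z−M) with t = -29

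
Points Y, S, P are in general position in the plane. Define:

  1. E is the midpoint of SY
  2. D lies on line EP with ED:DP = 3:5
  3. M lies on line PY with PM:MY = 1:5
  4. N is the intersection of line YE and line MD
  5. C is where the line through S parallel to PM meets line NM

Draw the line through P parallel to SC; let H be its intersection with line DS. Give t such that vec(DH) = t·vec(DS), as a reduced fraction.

Set Y = (0, 0), S = (1, 0), P = (0, 1); any affine frame gives the same invariant.
1. E is the midpoint of SY ⇒ E = (1/2, 0)
2. D lies on line EP with ED:DP = 3:5 ⇒ D = (5/16, 3/8)
3. M lies on line PY with PM:MY = 1:5 ⇒ M = (0, 5/6)
4. N is the intersection of line YE and line MD ⇒ N = (25/44, 0)
5. C is where the line through S parallel to PM meets line NM ⇒ C = (1, -19/30)
through P parallel to SC: direction (0, -19/30); meets DS at H = (0, 6/11)
H = D + t·(S−D) with t = -5/11

t = -5/11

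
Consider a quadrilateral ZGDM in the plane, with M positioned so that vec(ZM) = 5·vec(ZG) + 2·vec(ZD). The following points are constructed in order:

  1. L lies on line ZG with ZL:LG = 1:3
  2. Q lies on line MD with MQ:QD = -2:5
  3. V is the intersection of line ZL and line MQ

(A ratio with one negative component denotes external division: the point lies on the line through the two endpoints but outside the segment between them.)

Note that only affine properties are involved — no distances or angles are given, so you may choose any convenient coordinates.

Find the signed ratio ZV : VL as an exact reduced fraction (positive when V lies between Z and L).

ZV:VL = -20/21

Choose coordinates Z = (0, 0), G = (1, 0), D = (0, 1), M = (5, 2).
1. L lies on line ZG with ZL:LG = 1:3 ⇒ L = (1/4, 0)
2. Q lies on line MD with MQ:QD = -2:5 ⇒ Q = (25/3, 8/3)
3. V is the intersection of line ZL and line MQ ⇒ V = (-5, 0)
V = Z + t·(L−Z) with t = -20, so ZV:VL = t:(1−t) = -20:21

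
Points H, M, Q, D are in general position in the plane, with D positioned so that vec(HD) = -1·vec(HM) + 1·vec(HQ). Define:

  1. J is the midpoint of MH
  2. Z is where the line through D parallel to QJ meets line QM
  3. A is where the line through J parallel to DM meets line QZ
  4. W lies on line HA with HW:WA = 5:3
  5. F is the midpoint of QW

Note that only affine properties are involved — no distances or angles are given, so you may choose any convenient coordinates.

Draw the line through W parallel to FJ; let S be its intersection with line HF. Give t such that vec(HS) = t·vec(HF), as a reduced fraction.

Work in coordinates with H = (0, 0), M = (1, 0), Q = (0, 1), D = (-1, 1).
1. J is the midpoint of MH ⇒ J = (1/2, 0)
2. Z is where the line through D parallel to QJ meets line QM ⇒ Z = (-2, 3)
3. A is where the line through J parallel to DM meets line QZ ⇒ A = (3/2, -1/2)
4. W lies on line HA with HW:WA = 5:3 ⇒ W = (15/16, -5/16)
5. F is the midpoint of QW ⇒ F = (15/32, 11/32)
through W parallel to FJ: direction (1/32, -11/32); meets HF at S = (75/88, 5/8)
S = H + t·(F−H) with t = 20/11

t = 20/11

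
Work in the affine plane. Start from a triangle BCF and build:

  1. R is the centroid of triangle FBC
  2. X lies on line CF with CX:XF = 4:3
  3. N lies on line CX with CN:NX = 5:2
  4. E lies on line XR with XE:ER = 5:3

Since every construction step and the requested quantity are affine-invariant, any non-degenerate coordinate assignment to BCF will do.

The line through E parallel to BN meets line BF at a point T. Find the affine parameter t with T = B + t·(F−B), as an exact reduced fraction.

Assign B = (0, 0), C = (1, 0), F = (0, 1) — the answer is frame-independent, so this choice is without loss of generality.
1. R is the centroid of triangle FBC ⇒ R = (1/3, 1/3)
2. X lies on line CF with CX:XF = 4:3 ⇒ X = (3/7, 4/7)
3. N lies on line CX with CN:NX = 5:2 ⇒ N = (29/49, 20/49)
4. E lies on line XR with XE:ER = 5:3 ⇒ E = (31/84, 71/168)
through E parallel to BN: direction (29/49, 20/49); meets BF at T = (0, 39/232)
T = B + t·(F−B) with t = 39/232

t = 39/232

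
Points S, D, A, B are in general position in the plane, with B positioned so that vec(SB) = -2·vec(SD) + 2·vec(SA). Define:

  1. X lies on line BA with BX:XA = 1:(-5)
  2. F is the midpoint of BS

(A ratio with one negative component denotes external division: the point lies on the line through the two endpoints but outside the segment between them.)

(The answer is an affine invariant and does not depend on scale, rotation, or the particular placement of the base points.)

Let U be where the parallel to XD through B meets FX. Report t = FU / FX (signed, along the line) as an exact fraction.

t = 5/4

Assign S = (0, 0), D = (1, 0), A = (0, 1), B = (-2, 2) — the answer is frame-independent, so this choice is without loss of generality.
1. X lies on line BA with BX:XA = 1:(-5) ⇒ X = (-5/2, 9/4)
2. F is the midpoint of BS ⇒ F = (-1, 1)
through B parallel to XD: direction (7/2, -9/4); meets FX at U = (-23/8, 41/16)
U = F + t·(X−F) with t = 5/4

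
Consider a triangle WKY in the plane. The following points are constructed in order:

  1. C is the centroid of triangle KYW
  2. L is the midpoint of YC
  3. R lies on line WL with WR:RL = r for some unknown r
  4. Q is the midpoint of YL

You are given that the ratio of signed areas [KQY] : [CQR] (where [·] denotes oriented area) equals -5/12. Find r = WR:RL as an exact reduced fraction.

Assign W = (0, 0), K = (1, 0), Y = (0, 1) — the answer is frame-independent, so this choice is without loss of generality.
1. C is the centroid of triangle KYW ⇒ C = (1/3, 1/3)
2. L is the midpoint of YC ⇒ L = (1/6, 2/3)
3. With WR:RL = r, write λ = r/(r+1) so R = W + λ·(L−W); R is affine-linear in λ
4. Q is the midpoint of YL ⇒ Q = (1/12, 5/6)
Every point depending on R is an affine combination of R and λ-independent points, so each such coordinate is linear in λ; the λ² term in each signed area is a multiple of (L−W)×(L−W) = 0, so 2·[KQY] and 2·[CQR] are each linear in λ. Evaluating at λ=0 and λ=1:
  2·[KQY] = -1/12,   2·[CQR] = -1/4·λ + 1/4
So [KQY]:[CQR] = (-1/12) / (-1/4·λ + 1/4). Setting this equal to -5/12:
  -1/12 = -5/12·(-1/4·λ + 1/4)  ⇒  λ = 1/5
Then r = λ/(1−λ) = (1/5)/(4/5) = 1/4. Check: with r = 1/4, R = (1/30, 2/15) and [KQY]:[CQR] = -5/12 as required.

r = 1/4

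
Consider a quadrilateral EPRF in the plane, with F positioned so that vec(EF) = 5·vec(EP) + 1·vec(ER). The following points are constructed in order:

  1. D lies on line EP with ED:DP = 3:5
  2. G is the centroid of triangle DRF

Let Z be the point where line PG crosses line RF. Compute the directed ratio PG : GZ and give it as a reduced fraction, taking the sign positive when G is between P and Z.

Set E = (0, 0), P = (1, 0), R = (0, 1), F = (5, 1); any affine frame gives the same invariant.
1. D lies on line EP with ED:DP = 3:5 ⇒ D = (3/8, 0)
2. G is the centroid of triangle DRF ⇒ G = (43/24, 2/3)
line PG meets RF at Z = (35/16, 1)
G = P + t·(Z−P) with t = 2/3, so PG:GZ = 2/3:1/3

PG:GZ = 2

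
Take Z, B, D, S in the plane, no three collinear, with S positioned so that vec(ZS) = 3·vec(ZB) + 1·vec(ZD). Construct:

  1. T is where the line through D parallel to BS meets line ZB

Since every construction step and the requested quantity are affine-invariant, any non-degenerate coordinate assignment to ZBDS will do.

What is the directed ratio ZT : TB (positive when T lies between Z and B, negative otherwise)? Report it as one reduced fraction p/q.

Choose coordinates Z = (0, 0), B = (1, 0), D = (0, 1), S = (3, 1).
1. T is where the line through D parallel to BS meets line ZB ⇒ T = (-2, 0)
T = Z + t·(B−Z) with t = -2, so ZT:TB = t:(1−t) = -2:3

ZT:TB = -2/3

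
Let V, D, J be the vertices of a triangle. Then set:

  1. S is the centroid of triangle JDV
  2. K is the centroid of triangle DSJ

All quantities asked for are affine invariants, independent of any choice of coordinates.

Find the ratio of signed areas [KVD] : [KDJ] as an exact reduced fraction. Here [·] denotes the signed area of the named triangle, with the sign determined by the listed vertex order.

[KVD]:[KDJ] = 4

Choose coordinates V = (0, 0), D = (1, 0), J = (0, 1).
1. S is the centroid of triangle JDV ⇒ S = (1/3, 1/3)
2. K is the centroid of triangle DSJ ⇒ K = (4/9, 4/9)
2·[KVD] = 4/9, 2·[KDJ] = 1/9
[KVD]:[KDJ] = 4/9:1/9 = 4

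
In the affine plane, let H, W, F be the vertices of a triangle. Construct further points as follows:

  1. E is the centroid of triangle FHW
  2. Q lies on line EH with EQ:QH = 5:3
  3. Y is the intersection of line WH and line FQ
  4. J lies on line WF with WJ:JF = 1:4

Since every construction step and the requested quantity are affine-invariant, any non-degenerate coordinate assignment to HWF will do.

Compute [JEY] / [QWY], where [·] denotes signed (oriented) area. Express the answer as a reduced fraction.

Work in coordinates with H = (0, 0), W = (1, 0), F = (0, 1).
1. E is the centroid of triangle FHW ⇒ E = (1/3, 1/3)
2. Q lies on line EH with EQ:QH = 5:3 ⇒ Q = (1/8, 1/8)
3. Y is the intersection of line WH and line FQ ⇒ Y = (1/7, 0)
4. J lies on line WF with WJ:JF = 1:4 ⇒ J = (4/5, 1/5)
2·[JEY] = 19/105, 2·[QWY] = -3/28
[JEY]:[QWY] = 19/105:-3/28 = -76/45

[JEY]:[QWY] = -76/45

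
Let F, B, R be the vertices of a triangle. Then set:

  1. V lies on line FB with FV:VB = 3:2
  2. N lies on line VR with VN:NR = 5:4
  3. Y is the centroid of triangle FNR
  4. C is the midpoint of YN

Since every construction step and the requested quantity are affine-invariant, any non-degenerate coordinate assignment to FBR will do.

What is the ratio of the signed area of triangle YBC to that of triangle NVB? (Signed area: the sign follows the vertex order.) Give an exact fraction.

[YBC]:[NVB] = 17/60

Set F = (0, 0), B = (1, 0), R = (0, 1); any affine frame gives the same invariant.
1. V lies on line FB with FV:VB = 3:2 ⇒ V = (3/5, 0)
2. N lies on line VR with VN:NR = 5:4 ⇒ N = (4/15, 5/9)
3. Y is the centroid of triangle FNR ⇒ Y = (4/45, 14/27)
4. C is the midpoint of YN ⇒ C = (8/45, 29/54)
2·[YBC] = 17/270, 2·[NVB] = 2/9
[YBC]:[NVB] = 17/270:2/9 = 17/60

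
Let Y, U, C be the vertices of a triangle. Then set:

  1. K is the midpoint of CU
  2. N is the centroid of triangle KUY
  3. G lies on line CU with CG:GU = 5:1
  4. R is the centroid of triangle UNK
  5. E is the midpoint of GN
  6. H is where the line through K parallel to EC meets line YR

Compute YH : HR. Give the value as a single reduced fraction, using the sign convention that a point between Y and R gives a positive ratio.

Work in coordinates with Y = (0, 0), U = (1, 0), C = (0, 1).
1. K is the midpoint of CU ⇒ K = (1/2, 1/2)
2. N is the centroid of triangle KUY ⇒ N = (1/2, 1/6)
3. G lies on line CU with CG:GU = 5:1 ⇒ G = (5/6, 1/6)
4. R is the centroid of triangle UNK ⇒ R = (2/3, 2/9)
5. E is the midpoint of GN ⇒ E = (2/3, 1/6)
6. H is where the line through K parallel to EC meets line YR ⇒ H = (27/38, 9/38)
H = Y + t·(R−Y) with t = 81/76, so YH:HR = t:(1−t) = 81/76:-5/76

YH:HR = -81/5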